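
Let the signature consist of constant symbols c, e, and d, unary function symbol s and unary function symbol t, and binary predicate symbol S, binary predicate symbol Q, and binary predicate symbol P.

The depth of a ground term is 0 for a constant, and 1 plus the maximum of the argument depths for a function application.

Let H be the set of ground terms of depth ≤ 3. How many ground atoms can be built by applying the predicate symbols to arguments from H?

First count ground terms of depth ≤ 3.
If N_k denotes the number of depth-≤k ground terms, the 3 constants give N_0 = 3, and each function symbol of arity r contributes N_{k-1}^r new terms at level k: N_k = 3 + N_{k-1} + N_{k-1}.
N_0 = 3
N_1 = 3 + 3 + 3 = 9
N_2 = 3 + 9 + 9 = 21
N_3 = 3 + 21 + 21 = 45
So |H| = 45.
Each predicate of arity r yields |H|^r ground atoms (one per choice of an r-tuple from H):
  S: 45^2 = 2025;  Q: 45^2 = 2025;  P: 45^2 = 2025
Total ground atoms: 2025 + 2025 + 2025 = 6075.

6075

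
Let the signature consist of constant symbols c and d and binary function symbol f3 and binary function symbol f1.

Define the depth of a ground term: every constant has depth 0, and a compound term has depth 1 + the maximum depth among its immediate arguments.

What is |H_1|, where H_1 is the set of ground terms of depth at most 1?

10

Count level by level. With function symbols f3/2, f1/2, the terms of depth ≤ k are the 2 constants together with each function applied to depth-≤(k−1) tuples, so N_k = 2 + N_{k-1}^2 + N_{k-1}^2.
N_0 = 2
N_1 = 2 + 2^2 + 2^2 = 10
Explicitly: c, d, f3(c, c), f3(c, d), f3(d, c), f3(d, d), f1(c, c), f1(c, d), f1(d, c), f1(d, d).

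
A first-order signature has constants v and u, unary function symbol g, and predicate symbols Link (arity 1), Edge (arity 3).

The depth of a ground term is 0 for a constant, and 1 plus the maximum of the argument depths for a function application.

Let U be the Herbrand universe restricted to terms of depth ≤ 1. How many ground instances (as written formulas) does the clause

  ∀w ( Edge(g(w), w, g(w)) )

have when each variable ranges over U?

4

Ground terms of depth ≤ 1:
  Count level by level. With function symbols g/1, the terms of depth ≤ k are the 2 constants together with each function applied to depth-≤(k−1) tuples, so N_k = 2 + N_{k-1}.
  N_0 = 2
  N_1 = 2 + 2 = 4
  Explicitly: v, u, g(v), g(u).
So there are 4 ground terms available for substitution.
There is 1 variable to instantiate (w),  occurring in at least one literal, so different choices give different ground instances.
Number of ground instances = 4.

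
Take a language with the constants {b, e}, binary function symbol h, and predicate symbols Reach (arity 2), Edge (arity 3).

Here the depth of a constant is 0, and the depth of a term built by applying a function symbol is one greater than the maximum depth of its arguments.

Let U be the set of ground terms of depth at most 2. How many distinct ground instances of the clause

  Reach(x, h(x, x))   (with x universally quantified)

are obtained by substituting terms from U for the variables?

38

Ground terms of depth ≤ 2:
  Write N_k for the number of ground terms of depth ≤ k. A term of depth ≤ k is either a constant or a function symbol applied to arguments of depth ≤ k−1, so N_k = 2 + N_{k-1}^2.
  N_0 = 2
  N_1 = 2 + 2^2 = 6
  N_2 = 2 + 6^2 = 38
So there are 38 ground terms available for substitution.
The body mentions the single quantified variable x; since ground terms form a free algebra, no two substitutions collapse to the same formula.
Number of ground instances = 38.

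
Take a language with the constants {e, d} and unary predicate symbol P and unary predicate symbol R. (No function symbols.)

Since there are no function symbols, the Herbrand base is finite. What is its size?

4

With no function symbols, the Herbrand universe is just the 2 constants.
Ground atoms per predicate: P: 2, R: 2.
Herbrand base size = 2 + 2 = 4.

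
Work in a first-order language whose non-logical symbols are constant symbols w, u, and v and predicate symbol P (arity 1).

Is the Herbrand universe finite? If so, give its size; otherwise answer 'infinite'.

3

There are no function symbols, so every ground term is one of the 3 constants.
The Herbrand universe is {w, u, v}, which is finite with 3 elements.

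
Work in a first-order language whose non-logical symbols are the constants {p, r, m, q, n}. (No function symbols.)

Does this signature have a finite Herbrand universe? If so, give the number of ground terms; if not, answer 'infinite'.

5

There are no function symbols, so every ground term is one of the 5 constants.
The Herbrand universe is {p, r, m, q, n}, which is finite with 5 elements.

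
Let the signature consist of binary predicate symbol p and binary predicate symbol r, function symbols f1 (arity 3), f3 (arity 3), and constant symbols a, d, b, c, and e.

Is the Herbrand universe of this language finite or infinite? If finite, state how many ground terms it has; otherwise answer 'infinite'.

infinite

The signature has at least one function symbol (f1, arity 3) and at least one constant (a).
Iterating f1 gives infinitely many distinct ground terms: a, f1(a, a, a), f1(f1(a, a, a), f1(a, a, a), f1(a, a, a)), ...
So the Herbrand universe is infinite.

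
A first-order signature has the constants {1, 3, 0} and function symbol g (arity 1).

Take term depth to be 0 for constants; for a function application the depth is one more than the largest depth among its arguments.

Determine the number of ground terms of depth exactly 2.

3

Let N_k count ground terms of depth at most k. Each non-constant term of depth ≤ k is some function symbol applied to depth-≤(k−1) arguments, giving N_k = 3 + N_{k-1}.
N_0 = 3
N_1 = 3 + 3 = 6
N_2 = 3 + 6 = 9
Terms of depth exactly 2: N_2 − N_1 = 9 − 6 = 3.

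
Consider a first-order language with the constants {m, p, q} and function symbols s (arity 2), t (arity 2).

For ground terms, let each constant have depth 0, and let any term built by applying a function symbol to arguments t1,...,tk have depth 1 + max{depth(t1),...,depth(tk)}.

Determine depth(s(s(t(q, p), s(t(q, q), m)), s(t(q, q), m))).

depth(t(q, p)) = 1 + max(0, 0) = 1
depth(t(q, q)) = 1 + max(0, 0) = 1
depth(s(t(q, q), m)) = 1 + max(1, 0) = 2
depth(s(t(q, p), s(t(q, q), m))) = 1 + max(1, 2) = 3
depth(s(s(t(q, p), s(t(q, q), m)), s(t(q, q), m))) = 1 + max(3, 2) = 4

4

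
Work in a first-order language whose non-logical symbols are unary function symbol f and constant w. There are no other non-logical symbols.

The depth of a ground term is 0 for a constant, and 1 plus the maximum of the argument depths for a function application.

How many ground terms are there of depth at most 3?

4

Write N_k for the number of ground terms of depth ≤ k. A term of depth ≤ k is either a constant or a function symbol applied to arguments of depth ≤ k−1, so N_k = 1 + N_{k-1}.
N_0 = 1
N_1 = 1 + 1 = 2
N_2 = 1 + 2 = 3
N_3 = 1 + 3 = 4
Explicitly: w, f(w), f(f(w)), f(f(f(w))).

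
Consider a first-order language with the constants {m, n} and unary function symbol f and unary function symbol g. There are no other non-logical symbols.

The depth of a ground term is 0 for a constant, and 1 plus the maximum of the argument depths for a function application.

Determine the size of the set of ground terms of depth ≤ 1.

6

Write N_k for the number of ground terms of depth ≤ k. A term of depth ≤ k is either a constant or a function symbol applied to arguments of depth ≤ k−1, so N_k = 2 + N_{k-1} + N_{k-1}.
N_0 = 2
N_1 = 2 + 2 + 2 = 6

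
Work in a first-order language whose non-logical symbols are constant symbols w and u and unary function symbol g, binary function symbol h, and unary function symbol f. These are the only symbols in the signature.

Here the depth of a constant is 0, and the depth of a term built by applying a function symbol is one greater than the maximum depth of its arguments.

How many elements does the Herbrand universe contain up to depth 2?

Let N_k count ground terms of depth at most k. Each non-constant term of depth ≤ k is some function symbol applied to depth-≤(k−1) arguments, giving N_k = 2 + N_{k-1} + N_{k-1}^2 + N_{k-1}.
N_0 = 2
N_1 = 2 + 2 + 2^2 + 2 = 10
N_2 = 2 + 10 + 10^2 + 10 = 122

122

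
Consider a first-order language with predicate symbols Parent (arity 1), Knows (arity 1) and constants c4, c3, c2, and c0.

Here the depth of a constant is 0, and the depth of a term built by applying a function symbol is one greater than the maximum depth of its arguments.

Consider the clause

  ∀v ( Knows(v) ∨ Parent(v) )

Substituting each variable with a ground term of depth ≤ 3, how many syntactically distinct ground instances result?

Ground terms of depth ≤ 3:
  With no function symbols every ground term is a constant, so there are exactly 4 ground terms at every depth bound.
  N_0 = 4
  N_1 = 4
  N_2 = 4
  N_3 = 4
So there are 4 ground terms available for substitution.
There is 1 variable to instantiate (v),  occurring in at least one literal, so different choices give different ground instances.
Number of ground instances = 4.

4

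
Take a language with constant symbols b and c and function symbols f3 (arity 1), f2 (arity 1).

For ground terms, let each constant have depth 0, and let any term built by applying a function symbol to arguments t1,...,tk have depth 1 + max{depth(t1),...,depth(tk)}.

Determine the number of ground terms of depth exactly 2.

If N_k denotes the number of depth-≤k ground terms, the 2 constants give N_0 = 2, and each function symbol of arity r contributes N_{k-1}^r new terms at level k: N_k = 2 + N_{k-1} + N_{k-1}.
N_0 = 2
N_1 = 2 + 2 + 2 = 6
N_2 = 2 + 6 + 6 = 14
Terms of depth exactly 2: N_2 − N_1 = 14 − 6 = 8.

8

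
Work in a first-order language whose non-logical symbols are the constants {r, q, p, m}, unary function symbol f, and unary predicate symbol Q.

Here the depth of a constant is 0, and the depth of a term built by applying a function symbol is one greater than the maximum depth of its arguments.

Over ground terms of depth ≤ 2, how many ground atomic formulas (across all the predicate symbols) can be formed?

12

First count ground terms of depth ≤ 2.
Count level by level. With function symbols f/1, the terms of depth ≤ k are the 4 constants together with each function applied to depth-≤(k−1) tuples, so N_k = 4 + N_{k-1}.
N_0 = 4
N_1 = 4 + 4 = 8
N_2 = 4 + 8 = 12
Explicitly: r, q, p, m, f(r), f(q), f(p), f(m), f(f(r)), f(f(q)), f(f(p)), f(f(m)).
So |H| = 12.
Ground atoms are formed by filling each argument slot of a predicate with a term from H, so an r-ary predicate gives |H|^r atoms:
  Q: 12
Total ground atoms: 12.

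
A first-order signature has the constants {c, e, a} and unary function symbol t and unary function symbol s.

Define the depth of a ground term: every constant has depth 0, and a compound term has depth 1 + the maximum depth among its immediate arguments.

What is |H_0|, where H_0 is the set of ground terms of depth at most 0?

Write N_k for the number of ground terms of depth ≤ k. A term of depth ≤ k is either a constant or a function symbol applied to arguments of depth ≤ k−1, so N_k = 3 + N_{k-1} + N_{k-1}.
N_0 = 3
Explicitly: c, e, a.

3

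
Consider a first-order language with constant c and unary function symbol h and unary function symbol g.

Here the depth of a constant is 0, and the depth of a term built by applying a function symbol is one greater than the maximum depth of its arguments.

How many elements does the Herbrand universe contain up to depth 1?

Let N_k count ground terms of depth at most k. Each non-constant term of depth ≤ k is some function symbol applied to depth-≤(k−1) arguments, giving N_k = 1 + N_{k-1} + N_{k-1}.
N_0 = 1
N_1 = 1 + 1 + 1 = 3
Explicitly: c, h(c), g(c).

3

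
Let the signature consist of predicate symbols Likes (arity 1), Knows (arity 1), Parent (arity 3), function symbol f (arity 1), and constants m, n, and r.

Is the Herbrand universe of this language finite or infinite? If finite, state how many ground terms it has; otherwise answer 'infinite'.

infinite

The signature has at least one function symbol (f, arity 1) and at least one constant (m).
Iterating f gives infinitely many distinct ground terms: m, f(m), f(f(m)), ...
So the Herbrand universe is infinite.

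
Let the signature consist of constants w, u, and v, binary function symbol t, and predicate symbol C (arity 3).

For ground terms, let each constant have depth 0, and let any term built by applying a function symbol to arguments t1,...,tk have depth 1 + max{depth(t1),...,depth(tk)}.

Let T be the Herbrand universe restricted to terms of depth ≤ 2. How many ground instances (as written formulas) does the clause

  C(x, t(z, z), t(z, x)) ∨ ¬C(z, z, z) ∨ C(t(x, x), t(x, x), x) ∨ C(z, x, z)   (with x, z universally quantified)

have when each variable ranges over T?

21609

Ground terms of depth ≤ 2:
  Write N_k for the number of ground terms of depth ≤ k. A term of depth ≤ k is either a constant or a function symbol applied to arguments of depth ≤ k−1, so N_k = 3 + N_{k-1}^2.
  N_0 = 3
  N_1 = 3 + 3^2 = 12
  N_2 = 3 + 12^2 = 147
So there are 147 ground terms available for substitution.
The body mentions every one of the 2 quantified variables; since ground terms form a free algebra, no two substitutions collapse to the same formula.
Number of ground instances = 147^2 = 21609.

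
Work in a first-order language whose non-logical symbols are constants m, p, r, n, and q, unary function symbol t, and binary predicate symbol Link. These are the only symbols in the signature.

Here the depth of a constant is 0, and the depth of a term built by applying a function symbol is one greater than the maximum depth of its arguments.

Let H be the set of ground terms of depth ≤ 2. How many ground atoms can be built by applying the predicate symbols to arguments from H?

First count ground terms of depth ≤ 2.
Let N_k count ground terms of depth at most k. Each non-constant term of depth ≤ k is some function symbol applied to depth-≤(k−1) arguments, giving N_k = 5 + N_{k-1}.
N_0 = 5
N_1 = 5 + 5 = 10
N_2 = 5 + 10 = 15
So |H| = 15.
A ground atom is a predicate applied to a tuple of terms from H, so the count is the sum over predicates of |H|^arity:
  Link: 15^2 = 225
Total ground atoms: 225.

225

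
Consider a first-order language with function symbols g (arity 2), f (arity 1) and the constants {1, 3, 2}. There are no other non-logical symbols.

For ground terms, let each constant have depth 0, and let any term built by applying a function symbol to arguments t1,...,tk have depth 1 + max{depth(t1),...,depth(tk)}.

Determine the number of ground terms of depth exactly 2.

Write N_k for the number of ground terms of depth ≤ k. A term of depth ≤ k is either a constant or a function symbol applied to arguments of depth ≤ k−1, so N_k = 3 + N_{k-1}^2 + N_{k-1}.
N_0 = 3
N_1 = 3 + 3^2 + 3 = 15
N_2 = 3 + 15^2 + 15 = 243
Terms of depth exactly 2: N_2 − N_1 = 243 − 15 = 228.

228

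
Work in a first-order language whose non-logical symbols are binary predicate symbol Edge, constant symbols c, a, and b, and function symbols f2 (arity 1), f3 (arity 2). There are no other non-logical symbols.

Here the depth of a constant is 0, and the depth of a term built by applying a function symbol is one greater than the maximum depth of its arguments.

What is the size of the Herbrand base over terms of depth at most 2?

First count ground terms of depth ≤ 2.
Let N_k = |{terms of depth ≤ k}|. Then N_0 = 3 and N_k = 3 + N_{k-1} + N_{k-1}^2 for k ≥ 1 (one summand per function symbol, arity giving the exponent).
N_0 = 3
N_1 = 3 + 3 + 3^2 = 15
N_2 = 3 + 15 + 15^2 = 243
So |H| = 243.
A ground atom is a predicate applied to a tuple of terms from H, so the count is the sum over predicates of |H|^arity:
  Edge: 243^2 = 59049
Total ground atoms: 59049.

59049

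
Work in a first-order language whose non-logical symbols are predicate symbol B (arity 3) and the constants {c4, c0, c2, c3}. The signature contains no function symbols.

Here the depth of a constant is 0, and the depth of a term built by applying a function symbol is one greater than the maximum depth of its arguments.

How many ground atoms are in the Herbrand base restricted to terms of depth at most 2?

First count ground terms of depth ≤ 2.
With no function symbols every ground term is a constant, so there are exactly 4 ground terms at every depth bound.
N_0 = 4
N_1 = 4
N_2 = 4
Explicitly: c4, c0, c2, c3.
So |H| = 4.
For each predicate symbol, the number of ground atoms is |H| raised to its arity; summing:
  B: 4^3 = 64
Total ground atoms: 64.

64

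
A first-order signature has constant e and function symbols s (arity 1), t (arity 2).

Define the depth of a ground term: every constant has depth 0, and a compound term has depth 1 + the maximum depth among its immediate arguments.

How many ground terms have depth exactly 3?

170

Write N_k for the number of ground terms of depth ≤ k. A term of depth ≤ k is either a constant or a function symbol applied to arguments of depth ≤ k−1, so N_k = 1 + N_{k-1} + N_{k-1}^2.
N_0 = 1
N_1 = 1 + 1 + 1^2 = 3
N_2 = 1 + 3 + 3^2 = 13
N_3 = 1 + 13 + 13^2 = 183
Terms of depth exactly 3: N_3 − N_2 = 183 − 13 = 170.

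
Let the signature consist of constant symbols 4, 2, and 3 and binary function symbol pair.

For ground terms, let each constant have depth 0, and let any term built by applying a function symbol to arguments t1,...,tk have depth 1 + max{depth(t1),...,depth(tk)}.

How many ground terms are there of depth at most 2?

Let N_k = |{terms of depth ≤ k}|. Then N_0 = 3 and N_k = 3 + N_{k-1}^2 for k ≥ 1 (one summand per function symbol, arity giving the exponent).
N_0 = 3
N_1 = 3 + 3^2 = 12
N_2 = 3 + 12^2 = 147

147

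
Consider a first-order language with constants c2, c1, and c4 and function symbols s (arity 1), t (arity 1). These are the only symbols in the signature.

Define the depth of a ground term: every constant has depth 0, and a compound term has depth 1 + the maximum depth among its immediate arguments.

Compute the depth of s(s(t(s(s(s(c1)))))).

6

depth(s(c1)) = 1 + depth(c1) = 1 + 0 = 1
depth(s(s(c1))) = 1 + depth(s(c1)) = 1 + 1 = 2
depth(s(s(s(c1)))) = 1 + depth(s(s(c1))) = 1 + 2 = 3
depth(t(s(s(s(c1))))) = 1 + depth(s(s(s(c1)))) = 1 + 3 = 4
depth(s(t(s(s(s(c1)))))) = 1 + depth(t(s(s(s(c1))))) = 1 + 4 = 5
depth(s(s(t(s(s(s(c1))))))) = 1 + depth(s(t(s(s(s(c1)))))) = 1 + 5 = 6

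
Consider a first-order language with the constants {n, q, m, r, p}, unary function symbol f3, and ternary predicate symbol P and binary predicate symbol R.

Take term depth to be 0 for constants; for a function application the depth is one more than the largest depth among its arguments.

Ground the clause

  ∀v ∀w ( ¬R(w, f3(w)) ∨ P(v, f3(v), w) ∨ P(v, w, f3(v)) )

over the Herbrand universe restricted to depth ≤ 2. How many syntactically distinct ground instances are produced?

225

Ground terms of depth ≤ 2:
  Let N_k count ground terms of depth at most k. Each non-constant term of depth ≤ k is some function symbol applied to depth-≤(k−1) arguments, giving N_k = 5 + N_{k-1}.
  N_0 = 5
  N_1 = 5 + 5 = 10
  N_2 = 5 + 10 = 15
So there are 15 ground terms available for substitution.
The clause has 2 distinct variables (v, w), each appearing in the body. In the free term algebra distinct substitutions yield syntactically distinct ground instances.
Number of ground instances = 15^2 = 225.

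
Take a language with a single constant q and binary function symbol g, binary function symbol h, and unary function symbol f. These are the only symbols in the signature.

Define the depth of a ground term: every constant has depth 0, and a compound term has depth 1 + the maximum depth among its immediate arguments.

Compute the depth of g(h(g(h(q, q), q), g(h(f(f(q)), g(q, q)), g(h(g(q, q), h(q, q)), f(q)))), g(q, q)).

depth(h(q, q)) = 1 + max(0, 0) = 1
depth(g(h(q, q), q)) = 1 + max(1, 0) = 2
depth(f(q)) = 1 + depth(q) = 1 + 0 = 1
depth(f(f(q))) = 1 + depth(f(q)) = 1 + 1 = 2
depth(g(q, q)) = 1 + max(0, 0) = 1
depth(h(f(f(q)), g(q, q))) = 1 + max(2, 1) = 3
depth(h(g(q, q), h(q, q))) = 1 + max(1, 1) = 2
depth(g(h(g(q, q), h(q, q)), f(q))) = 1 + max(2, 1) = 3
depth(g(h(f(f(q)), g(q, q)), g(h(g(q, q), h(q, q)), f(q)))) = 1 + max(3, 3) = 4
depth(h(g(h(q, q), q), g(h(f(f(q)), g(q, q)), g(h(g(q, q), h(q, q)), f(q))))) = 1 + max(2, 4) = 5
depth(g(h(g(h(q, q), q), g(h(f(f(q)), g(q, q)), g(h(g(q, q), h(q, q)), f(q)))), g(q, q))) = 1 + max(5, 1) = 6

6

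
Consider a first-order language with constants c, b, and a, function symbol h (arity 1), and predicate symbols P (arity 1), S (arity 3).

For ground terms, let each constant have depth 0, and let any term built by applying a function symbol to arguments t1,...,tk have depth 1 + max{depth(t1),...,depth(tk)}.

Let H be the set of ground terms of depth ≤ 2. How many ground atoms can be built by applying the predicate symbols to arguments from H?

738

First count ground terms of depth ≤ 2.
Let N_k count ground terms of depth at most k. Each non-constant term of depth ≤ k is some function symbol applied to depth-≤(k−1) arguments, giving N_k = 3 + N_{k-1}.
N_0 = 3
N_1 = 3 + 3 = 6
N_2 = 3 + 6 = 9
So |H| = 9.
For each predicate symbol, the number of ground atoms is |H| raised to its arity; summing:
  P: 9;  S: 9^3 = 729
Total ground atoms: 9 + 729 = 738.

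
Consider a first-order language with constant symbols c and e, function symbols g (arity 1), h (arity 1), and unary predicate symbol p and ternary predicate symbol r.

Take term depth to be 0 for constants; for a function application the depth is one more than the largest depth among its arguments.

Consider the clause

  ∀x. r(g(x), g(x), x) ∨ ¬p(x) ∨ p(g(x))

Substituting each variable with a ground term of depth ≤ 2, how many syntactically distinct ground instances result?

Ground terms of depth ≤ 2:
  Write N_k for the number of ground terms of depth ≤ k. A term of depth ≤ k is either a constant or a function symbol applied to arguments of depth ≤ k−1, so N_k = 2 + N_{k-1} + N_{k-1}.
  N_0 = 2
  N_1 = 2 + 2 + 2 = 6
  N_2 = 2 + 6 + 6 = 14
So there are 14 ground terms available for substitution.
There is 1 variable to instantiate (x),  occurring in at least one literal, so different choices give different ground instances.
Number of ground instances = 14.

14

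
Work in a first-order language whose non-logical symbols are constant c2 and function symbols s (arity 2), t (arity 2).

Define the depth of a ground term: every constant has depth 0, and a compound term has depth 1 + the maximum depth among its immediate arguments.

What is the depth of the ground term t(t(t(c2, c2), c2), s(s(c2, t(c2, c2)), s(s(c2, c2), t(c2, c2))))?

4

depth(t(c2, c2)) = 1 + max(0, 0) = 1
depth(t(t(c2, c2), c2)) = 1 + max(1, 0) = 2
depth(s(c2, t(c2, c2))) = 1 + max(0, 1) = 2
depth(s(c2, c2)) = 1 + max(0, 0) = 1
depth(s(s(c2, c2), t(c2, c2))) = 1 + max(1, 1) = 2
depth(s(s(c2, t(c2, c2)), s(s(c2, c2), t(c2, c2)))) = 1 + max(2, 2) = 3
depth(t(t(t(c2, c2), c2), s(s(c2, t(c2, c2)), s(s(c2, c2), t(c2, c2))))) = 1 + max(2, 3) = 4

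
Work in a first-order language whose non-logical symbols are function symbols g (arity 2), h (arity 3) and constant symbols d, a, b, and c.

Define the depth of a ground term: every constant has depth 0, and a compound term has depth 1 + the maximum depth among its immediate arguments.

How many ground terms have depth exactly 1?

Write N_k for the number of ground terms of depth ≤ k. A term of depth ≤ k is either a constant or a function symbol applied to arguments of depth ≤ k−1, so N_k = 4 + N_{k-1}^2 + N_{k-1}^3.
N_0 = 4
N_1 = 4 + 4^2 + 4^3 = 84
Terms of depth exactly 1: N_1 − N_0 = 84 − 4 = 80.

80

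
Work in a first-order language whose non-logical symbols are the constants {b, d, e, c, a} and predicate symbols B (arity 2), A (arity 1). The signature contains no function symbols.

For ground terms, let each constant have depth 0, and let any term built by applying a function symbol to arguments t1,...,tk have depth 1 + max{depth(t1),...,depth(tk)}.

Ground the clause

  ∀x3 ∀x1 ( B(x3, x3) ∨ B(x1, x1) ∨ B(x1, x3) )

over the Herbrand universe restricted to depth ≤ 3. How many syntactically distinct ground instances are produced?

Ground terms of depth ≤ 3:
  With no function symbols every ground term is a constant, so there are exactly 5 ground terms at every depth bound.
  N_0 = 5
  N_1 = 5
  N_2 = 5
  N_3 = 5
  Explicitly: b, d, e, c, a.
So there are 5 ground terms available for substitution.
The body mentions every one of the 2 quantified variables; since ground terms form a free algebra, no two substitutions collapse to the same formula.
Number of ground instances = 5^2 = 25.

25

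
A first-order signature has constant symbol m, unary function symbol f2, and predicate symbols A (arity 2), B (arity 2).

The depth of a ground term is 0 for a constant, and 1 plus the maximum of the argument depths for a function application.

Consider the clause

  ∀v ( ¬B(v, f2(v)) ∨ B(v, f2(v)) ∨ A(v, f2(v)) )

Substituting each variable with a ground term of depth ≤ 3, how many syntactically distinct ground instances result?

Ground terms of depth ≤ 3:
  Write N_k for the number of ground terms of depth ≤ k. A term of depth ≤ k is either a constant or a function symbol applied to arguments of depth ≤ k−1, so N_k = 1 + N_{k-1}.
  N_0 = 1
  N_1 = 1 + 1 = 2
  N_2 = 1 + 2 = 3
  N_3 = 1 + 3 = 4
  Explicitly: m, f2(m), f2(f2(m)), f2(f2(f2(m))).
So there are 4 ground terms available for substitution.
The clause has 1 distinct variable (v), which appears in the body. In the free term algebra distinct substitutions yield syntactically distinct ground instances.
Number of ground instances = 4.

4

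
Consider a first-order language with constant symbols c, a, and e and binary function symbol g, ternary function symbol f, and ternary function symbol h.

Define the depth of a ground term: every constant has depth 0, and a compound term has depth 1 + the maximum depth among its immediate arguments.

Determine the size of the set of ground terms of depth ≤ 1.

66

Let N_k = |{terms of depth ≤ k}|. Then N_0 = 3 and N_k = 3 + N_{k-1}^2 + N_{k-1}^3 + N_{k-1}^3 for k ≥ 1 (one summand per function symbol, arity giving the exponent).
N_0 = 3
N_1 = 3 + 3^2 + 3^3 + 3^3 = 66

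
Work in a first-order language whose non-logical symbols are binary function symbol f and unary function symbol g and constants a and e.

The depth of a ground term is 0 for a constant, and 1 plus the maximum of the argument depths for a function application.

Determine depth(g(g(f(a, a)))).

depth(f(a, a)) = 1 + max(0, 0) = 1
depth(g(f(a, a))) = 1 + depth(f(a, a)) = 1 + 1 = 2
depth(g(g(f(a, a)))) = 1 + depth(g(f(a, a))) = 1 + 2 = 3

3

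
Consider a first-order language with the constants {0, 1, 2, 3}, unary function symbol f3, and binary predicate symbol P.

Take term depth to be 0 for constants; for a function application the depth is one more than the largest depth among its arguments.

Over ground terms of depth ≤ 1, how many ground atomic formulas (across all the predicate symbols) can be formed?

First count ground terms of depth ≤ 1.
Count level by level. With function symbols f3/1, the terms of depth ≤ k are the 4 constants together with each function applied to depth-≤(k−1) tuples, so N_k = 4 + N_{k-1}.
N_0 = 4
N_1 = 4 + 4 = 8
Explicitly: 0, 1, 2, 3, f3(0), f3(1), f3(2), f3(3).
So |H| = 8.
Each predicate of arity r yields |H|^r ground atoms (one per choice of an r-tuple from H):
  P: 8^2 = 64
Total ground atoms: 64.

64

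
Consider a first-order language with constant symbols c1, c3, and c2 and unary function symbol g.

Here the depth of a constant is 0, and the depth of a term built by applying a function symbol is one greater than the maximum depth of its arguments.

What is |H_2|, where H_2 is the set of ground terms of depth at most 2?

9

Let N_k count ground terms of depth at most k. Each non-constant term of depth ≤ k is some function symbol applied to depth-≤(k−1) arguments, giving N_k = 3 + N_{k-1}.
N_0 = 3
N_1 = 3 + 3 = 6
N_2 = 3 + 6 = 9
Explicitly: c1, c3, c2, g(c1), g(c3), g(c2), g(g(c1)), g(g(c3)), g(g(c2)).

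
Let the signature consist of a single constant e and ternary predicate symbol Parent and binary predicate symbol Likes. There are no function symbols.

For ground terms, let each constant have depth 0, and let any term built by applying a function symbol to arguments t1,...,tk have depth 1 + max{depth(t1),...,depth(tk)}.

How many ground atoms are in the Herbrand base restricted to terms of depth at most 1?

2

First count ground terms of depth ≤ 1.
With no function symbols every ground term is a constant, so there is exactly 1 ground term at every depth bound.
N_0 = 1
N_1 = 1
So |H| = 1.
Each predicate of arity r yields |H|^r ground atoms (one per choice of an r-tuple from H):
  Parent: 1^3 = 1;  Likes: 1^2 = 1
Total ground atoms: 1 + 1 = 2.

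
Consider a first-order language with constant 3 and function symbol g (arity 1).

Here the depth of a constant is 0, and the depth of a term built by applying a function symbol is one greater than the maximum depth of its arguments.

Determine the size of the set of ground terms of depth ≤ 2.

Let N_k count ground terms of depth at most k. Each non-constant term of depth ≤ k is some function symbol applied to depth-≤(k−1) arguments, giving N_k = 1 + N_{k-1}.
N_0 = 1
N_1 = 1 + 1 = 2
N_2 = 1 + 2 = 3
Explicitly: 3, g(3), g(g(3)).

3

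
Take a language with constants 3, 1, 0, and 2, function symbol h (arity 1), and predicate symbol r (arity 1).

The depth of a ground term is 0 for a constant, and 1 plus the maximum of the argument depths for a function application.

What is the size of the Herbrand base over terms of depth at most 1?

First count ground terms of depth ≤ 1.
Count level by level. With function symbols h/1, the terms of depth ≤ k are the 4 constants together with each function applied to depth-≤(k−1) tuples, so N_k = 4 + N_{k-1}.
N_0 = 4
N_1 = 4 + 4 = 8
Explicitly: 3, 1, 0, 2, h(3), h(1), h(0), h(2).
So |H| = 8.
Ground atoms are formed by filling each argument slot of a predicate with a term from H, so an r-ary predicate gives |H|^r atoms:
  r: 8
Total ground atoms: 8.

8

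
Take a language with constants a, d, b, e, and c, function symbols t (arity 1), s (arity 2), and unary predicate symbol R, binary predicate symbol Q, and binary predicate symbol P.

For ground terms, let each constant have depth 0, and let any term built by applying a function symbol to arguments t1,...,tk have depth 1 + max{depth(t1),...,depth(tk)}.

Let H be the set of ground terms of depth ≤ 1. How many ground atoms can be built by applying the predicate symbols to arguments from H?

First count ground terms of depth ≤ 1.
Write N_k for the number of ground terms of depth ≤ k. A term of depth ≤ k is either a constant or a function symbol applied to arguments of depth ≤ k−1, so N_k = 5 + N_{k-1} + N_{k-1}^2.
N_0 = 5
N_1 = 5 + 5 + 5^2 = 35
So |H| = 35.
Each predicate of arity r yields |H|^r ground atoms (one per choice of an r-tuple from H):
  R: 35;  Q: 35^2 = 1225;  P: 35^2 = 1225
Total ground atoms: 35 + 1225 + 1225 = 2485.

2485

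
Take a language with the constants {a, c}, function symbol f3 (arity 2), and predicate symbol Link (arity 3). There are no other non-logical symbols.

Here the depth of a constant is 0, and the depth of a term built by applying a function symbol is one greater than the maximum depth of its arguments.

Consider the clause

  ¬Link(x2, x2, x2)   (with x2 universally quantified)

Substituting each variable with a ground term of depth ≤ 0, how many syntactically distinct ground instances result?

Ground terms of depth ≤ 0:
  If N_k denotes the number of depth-≤k ground terms, the 2 constants give N_0 = 2, and each function symbol of arity r contributes N_{k-1}^r new terms at level k: N_k = 2 + N_{k-1}^2.
  N_0 = 2
  Explicitly: a, c.
So there are 2 ground terms available for substitution.
The body mentions the single quantified variable x2; since ground terms form a free algebra, no two substitutions collapse to the same formula.
Number of ground instances = 2.

2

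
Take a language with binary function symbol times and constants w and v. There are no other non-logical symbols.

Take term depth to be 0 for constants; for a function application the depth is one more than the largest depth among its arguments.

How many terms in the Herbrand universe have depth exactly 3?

Count level by level. With function symbols times/2, the terms of depth ≤ k are the 2 constants together with each function applied to depth-≤(k−1) tuples, so N_k = 2 + N_{k-1}^2.
N_0 = 2
N_1 = 2 + 2^2 = 6
N_2 = 2 + 6^2 = 38
N_3 = 2 + 38^2 = 1446
Terms of depth exactly 3: N_3 − N_2 = 1446 − 38 = 1408.

1408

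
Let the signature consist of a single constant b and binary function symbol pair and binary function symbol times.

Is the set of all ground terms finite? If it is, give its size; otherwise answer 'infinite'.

infinite

The signature has at least one function symbol (pair, arity 2) and at least one constant (b).
Iterating pair gives infinitely many distinct ground terms: b, pair(b, b), pair(pair(b, b), pair(b, b)), ...
So the Herbrand universe is infinite.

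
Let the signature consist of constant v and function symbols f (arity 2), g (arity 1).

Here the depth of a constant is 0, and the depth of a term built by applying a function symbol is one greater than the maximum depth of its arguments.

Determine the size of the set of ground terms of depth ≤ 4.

If N_k denotes the number of depth-≤k ground terms, the 1 constant gives N_0 = 1, and each function symbol of arity r contributes N_{k-1}^r new terms at level k: N_k = 1 + N_{k-1}^2 + N_{k-1}.
N_0 = 1
N_1 = 1 + 1^2 + 1 = 3
N_2 = 1 + 3^2 + 3 = 13
N_3 = 1 + 13^2 + 13 = 183
N_4 = 1 + 183^2 + 183 = 33673

33673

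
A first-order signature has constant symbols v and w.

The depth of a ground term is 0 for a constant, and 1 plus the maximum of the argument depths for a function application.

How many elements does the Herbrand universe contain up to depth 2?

With no function symbols every ground term is a constant, so there are exactly 2 ground terms at every depth bound.
N_0 = 2
N_1 = 2
N_2 = 2
Explicitly: v, w.

2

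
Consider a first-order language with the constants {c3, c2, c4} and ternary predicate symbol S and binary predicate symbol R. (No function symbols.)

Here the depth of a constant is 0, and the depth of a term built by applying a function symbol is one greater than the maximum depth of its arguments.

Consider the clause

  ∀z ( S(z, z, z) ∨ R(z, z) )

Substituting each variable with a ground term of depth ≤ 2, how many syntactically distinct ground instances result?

3

Ground terms of depth ≤ 2:
  With no function symbols every ground term is a constant, so there are exactly 3 ground terms at every depth bound.
  N_0 = 3
  N_1 = 3
  N_2 = 3
So there are 3 ground terms available for substitution.
The body mentions the single quantified variable z; since ground terms form a free algebra, no two substitutions collapse to the same formula.
Number of ground instances = 3.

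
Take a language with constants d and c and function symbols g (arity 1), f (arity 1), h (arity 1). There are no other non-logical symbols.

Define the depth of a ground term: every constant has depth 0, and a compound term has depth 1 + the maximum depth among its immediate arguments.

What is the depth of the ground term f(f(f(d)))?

3

depth(f(d)) = 1 + depth(d) = 1 + 0 = 1
depth(f(f(d))) = 1 + depth(f(d)) = 1 + 1 = 2
depth(f(f(f(d)))) = 1 + depth(f(f(d))) = 1 + 2 = 3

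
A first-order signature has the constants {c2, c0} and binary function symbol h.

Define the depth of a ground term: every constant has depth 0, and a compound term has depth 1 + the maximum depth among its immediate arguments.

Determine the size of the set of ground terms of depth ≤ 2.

38

Count level by level. With function symbols h/2, the terms of depth ≤ k are the 2 constants together with each function applied to depth-≤(k−1) tuples, so N_k = 2 + N_{k-1}^2.
N_0 = 2
N_1 = 2 + 2^2 = 6
N_2 = 2 + 6^2 = 38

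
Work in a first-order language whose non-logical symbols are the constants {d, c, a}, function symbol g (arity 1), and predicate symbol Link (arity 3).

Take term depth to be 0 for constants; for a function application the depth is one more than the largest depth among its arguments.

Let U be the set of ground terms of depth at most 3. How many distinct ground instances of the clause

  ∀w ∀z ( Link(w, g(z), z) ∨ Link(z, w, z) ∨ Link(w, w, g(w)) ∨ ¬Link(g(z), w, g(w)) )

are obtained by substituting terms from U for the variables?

144

Ground terms of depth ≤ 3:
  Count level by level. With function symbols g/1, the terms of depth ≤ k are the 3 constants together with each function applied to depth-≤(k−1) tuples, so N_k = 3 + N_{k-1}.
  N_0 = 3
  N_1 = 3 + 3 = 6
  N_2 = 3 + 6 = 9
  N_3 = 3 + 9 = 12
So there are 12 ground terms available for substitution.
The clause has 2 distinct variables (w, z), each appearing in the body. In the free term algebra distinct substitutions yield syntactically distinct ground instances.
Number of ground instances = 12^2 = 144.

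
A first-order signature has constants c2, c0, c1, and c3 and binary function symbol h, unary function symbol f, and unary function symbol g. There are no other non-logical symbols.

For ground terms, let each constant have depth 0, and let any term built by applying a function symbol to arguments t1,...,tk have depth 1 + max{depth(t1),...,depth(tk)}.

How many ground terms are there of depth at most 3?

Count level by level. With function symbols h/2, f/1, g/1, the terms of depth ≤ k are the 4 constants together with each function applied to depth-≤(k−1) tuples, so N_k = 4 + N_{k-1}^2 + N_{k-1} + N_{k-1}.
N_0 = 4
N_1 = 4 + 4^2 + 4 + 4 = 28
N_2 = 4 + 28^2 + 28 + 28 = 844
N_3 = 4 + 844^2 + 844 + 844 = 714028

714028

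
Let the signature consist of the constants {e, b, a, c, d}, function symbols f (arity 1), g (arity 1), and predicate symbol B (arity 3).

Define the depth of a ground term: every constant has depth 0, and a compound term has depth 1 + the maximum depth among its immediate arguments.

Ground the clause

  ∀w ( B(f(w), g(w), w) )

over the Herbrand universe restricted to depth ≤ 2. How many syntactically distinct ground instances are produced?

35

Ground terms of depth ≤ 2:
  Write N_k for the number of ground terms of depth ≤ k. A term of depth ≤ k is either a constant or a function symbol applied to arguments of depth ≤ k−1, so N_k = 5 + N_{k-1} + N_{k-1}.
  N_0 = 5
  N_1 = 5 + 5 + 5 = 15
  N_2 = 5 + 15 + 15 = 35
So there are 35 ground terms available for substitution.
The clause has 1 distinct variable (w), which appears in the body. In the free term algebra distinct substitutions yield syntactically distinct ground instances.
Number of ground instances = 35.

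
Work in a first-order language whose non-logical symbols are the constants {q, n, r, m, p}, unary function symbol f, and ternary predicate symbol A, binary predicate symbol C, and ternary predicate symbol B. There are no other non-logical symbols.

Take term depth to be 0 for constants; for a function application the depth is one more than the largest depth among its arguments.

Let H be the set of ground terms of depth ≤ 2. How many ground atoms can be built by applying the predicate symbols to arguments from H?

6975

First count ground terms of depth ≤ 2.
Count level by level. With function symbols f/1, the terms of depth ≤ k are the 5 constants together with each function applied to depth-≤(k−1) tuples, so N_k = 5 + N_{k-1}.
N_0 = 5
N_1 = 5 + 5 = 10
N_2 = 5 + 10 = 15
So |H| = 15.
Ground atoms are formed by filling each argument slot of a predicate with a term from H, so an r-ary predicate gives |H|^r atoms:
  A: 15^3 = 3375;  C: 15^2 = 225;  B: 15^3 = 3375
Total ground atoms: 3375 + 225 + 3375 = 6975.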